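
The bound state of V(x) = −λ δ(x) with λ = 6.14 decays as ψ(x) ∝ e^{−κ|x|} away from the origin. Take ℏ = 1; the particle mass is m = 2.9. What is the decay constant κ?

κ = 17.8

Integrate −(ℏ²/2m)ψ'' − λδ(x)ψ = Eψ from −ε to +ε: the ψ'' term gives ψ'(0⁺) − ψ'(0⁻) and the δ term gives −(2mλ/ℏ²)ψ(0).
With ψ ∝ e^{−κ|x|} this yields −2κ = −2mλ/ℏ², so κ = mλ/ℏ² = 17.81.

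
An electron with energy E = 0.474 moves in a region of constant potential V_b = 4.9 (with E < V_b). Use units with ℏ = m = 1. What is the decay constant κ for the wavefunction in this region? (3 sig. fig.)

Since E < V_b the TISE in this region is ψ'' = κ²ψ with κ = √(2m(V_b − E))/ℏ.
κ = √(2 × 1 × 4.426) = 2.975.

κ = 2.98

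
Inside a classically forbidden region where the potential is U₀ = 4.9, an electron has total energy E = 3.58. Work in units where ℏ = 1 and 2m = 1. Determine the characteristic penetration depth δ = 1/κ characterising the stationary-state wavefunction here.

δ = 0.870

Since E < U₀ the TISE in this region is ψ'' = κ²ψ with κ = √(2m(U₀ − E))/ℏ.
κ = √(2 × 0.5 × 1.32) = 1.149. The penetration depth is δ = 1/κ = 0.870.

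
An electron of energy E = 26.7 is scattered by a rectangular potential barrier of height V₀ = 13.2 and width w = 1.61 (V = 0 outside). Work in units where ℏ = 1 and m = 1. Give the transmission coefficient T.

Above the barrier the interior wavenumber is k₂ = √(2m(E − V₀))/ℏ = 5.196, giving phase k₂w = 8.366.
T = [1 + V₀² sin²(k₂w) / (4E(E − V₀))]⁻¹ = 1/1.092 = 0.916.

T = 0.916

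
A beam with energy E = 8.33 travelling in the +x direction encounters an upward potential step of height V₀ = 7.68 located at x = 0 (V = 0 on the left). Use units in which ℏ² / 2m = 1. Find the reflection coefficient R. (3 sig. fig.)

On each side the TISE gives plane waves with k = √(2m(E − V))/ℏ: k₁ = √(2·½·8.33) = 2.886, k₂ = √(2·½·0.65) = 0.8062.
Matching ψ and ψ′ at x = 0 gives r = (k₁ − k₂)/(k₁ + k₂), so R = r² = 0.3173 and T = 1 − R = 0.6827.

R = 0.317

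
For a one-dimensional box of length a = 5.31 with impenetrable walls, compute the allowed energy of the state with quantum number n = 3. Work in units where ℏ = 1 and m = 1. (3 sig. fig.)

The infinite-well eigenfunctions ψ_n = √(2/a) sin(nπx/a) vanish at both walls, giving E_n = n²π²ℏ²/(2ma²).
E_3 = 3² × π² / (2 × 1 × 5.31²) = 1.575.

E = 1.58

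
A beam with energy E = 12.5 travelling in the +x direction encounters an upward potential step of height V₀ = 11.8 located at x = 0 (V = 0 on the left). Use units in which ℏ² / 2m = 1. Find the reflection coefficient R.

On each side the TISE gives plane waves with k = √(2m(E − V))/ℏ: k₁ = √(2·½·12.5) = 3.536, k₂ = √(2·½·0.7) = 0.8367.
Continuity of ψ and ψ′ at the step yields the reflection amplitude r = (k₁ − k₂)/(k₁ + k₂) = 0.6173; thus R = |r|² = 0.3810, T = 0.6190.

R = 0.381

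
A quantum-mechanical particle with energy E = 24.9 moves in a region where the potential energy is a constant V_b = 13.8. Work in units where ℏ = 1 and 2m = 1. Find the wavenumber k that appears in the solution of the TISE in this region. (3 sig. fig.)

With E > V_b the solution is oscillatory, ψ ∝ e^{±ikx} with k = √(2m(E − V_b))/ℏ.
k = √(2 × 0.5 × 11.1) = 3.332.

k = 3.33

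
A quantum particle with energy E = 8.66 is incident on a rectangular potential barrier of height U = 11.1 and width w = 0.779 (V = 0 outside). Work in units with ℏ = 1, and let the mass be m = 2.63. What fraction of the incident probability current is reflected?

Since E < U the interior solution is evanescent with decay constant κ = √(2m(U − E))/ℏ = 3.583.
κw = 2.791, sinh(κw) = 8.116.
Matching ψ, ψ′ at both faces gives T = [1 + U² sinh²(κw) / (4E(U − E))]⁻¹ = 1/97.02 = 0.0103.
R = 1 − T = 0.990.

R = 0.990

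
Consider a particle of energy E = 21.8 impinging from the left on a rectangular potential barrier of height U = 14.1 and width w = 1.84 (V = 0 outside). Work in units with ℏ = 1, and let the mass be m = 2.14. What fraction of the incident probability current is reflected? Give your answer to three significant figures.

Above the barrier the interior wavenumber is k₂ = √(2m(E − U))/ℏ = 5.741, giving phase k₂w = 10.56.
Matching at both interfaces gives T⁻¹ = 1 + U² sin²(k₂w) / [4E(E − U)] = 1.244, hence T = 0.804.
R = 1 − T = 0.196.

R = 0.196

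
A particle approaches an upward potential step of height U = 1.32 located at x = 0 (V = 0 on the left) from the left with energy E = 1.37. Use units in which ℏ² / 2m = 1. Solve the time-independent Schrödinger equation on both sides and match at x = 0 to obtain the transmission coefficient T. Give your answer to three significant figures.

T = 0.539

The wavenumbers are k₁ = √(2mE)/ℏ = 1.170 on the left and k₂ = √(2m(E − U))/ℏ = 0.2236 on the right.
Matching ψ and ψ′ at x = 0 gives r = (k₁ − k₂)/(k₁ + k₂), so R = r² = 0.4613 and T = 1 − R = 0.5387.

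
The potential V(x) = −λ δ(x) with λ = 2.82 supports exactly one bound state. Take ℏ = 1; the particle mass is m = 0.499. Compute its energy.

The bound state is ψ(x) = √κ e^{−κ|x|}. The derivative jump ψ'(0⁺) − ψ'(0⁻) = −(2mλ/ℏ²)ψ(0) fixes κ = mλ/ℏ² = 1.407.
Then E = −ℏ²κ²/(2m) = −mλ²/(2ℏ²) = -1.984.

E = -1.98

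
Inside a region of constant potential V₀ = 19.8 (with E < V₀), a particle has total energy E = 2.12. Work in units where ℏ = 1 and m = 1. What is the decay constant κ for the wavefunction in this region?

κ = 5.95

Since E < V₀ the TISE in this region is ψ'' = κ²ψ with κ = √(2m(V₀ − E))/ℏ.
κ = √(2 × 1 × 17.68) = 5.946.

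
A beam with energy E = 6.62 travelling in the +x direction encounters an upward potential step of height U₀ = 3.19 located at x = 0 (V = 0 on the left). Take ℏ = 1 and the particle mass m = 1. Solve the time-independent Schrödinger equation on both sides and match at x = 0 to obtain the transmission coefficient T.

T = 0.973

The wavenumbers are k₁ = √(2mE)/ℏ = 3.639 on the left and k₂ = √(2m(E − U₀))/ℏ = 2.619 on the right.
Matching ψ and ψ′ at x = 0 gives r = (k₁ − k₂)/(k₁ + k₂), so R = r² = 0.02654 and T = 1 − R = 0.9735.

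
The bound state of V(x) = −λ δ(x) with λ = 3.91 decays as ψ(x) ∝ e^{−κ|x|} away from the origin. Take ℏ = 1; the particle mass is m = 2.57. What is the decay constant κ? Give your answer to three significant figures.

κ = 10.0

Integrate −(ℏ²/2m)ψ'' − λδ(x)ψ = Eψ from −ε to +ε: the ψ'' term gives ψ'(0⁺) − ψ'(0⁻) and the δ term gives −(2mλ/ℏ²)ψ(0).
With ψ ∝ e^{−κ|x|} this yields −2κ = −2mλ/ℏ², so κ = mλ/ℏ² = 10.05.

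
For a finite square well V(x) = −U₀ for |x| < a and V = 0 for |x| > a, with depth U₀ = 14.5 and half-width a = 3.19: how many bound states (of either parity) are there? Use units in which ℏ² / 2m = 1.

Define the well-strength parameter z₀ = (a/ℏ)√(2mU₀) = 3.19 × √(2·0.5·14.5) = 12.15.
The even/odd transcendental equations gain one root per π/2 in z₀, giving N = 1 + ⌊2z₀/π⌋ = 1 + ⌊7.733⌋ = 8.

N = 8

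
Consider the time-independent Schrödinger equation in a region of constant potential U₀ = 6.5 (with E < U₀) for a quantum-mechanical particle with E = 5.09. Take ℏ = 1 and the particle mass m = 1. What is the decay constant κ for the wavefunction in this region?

Since E < U₀ the TISE in this region is ψ'' = κ²ψ with κ = √(2m(U₀ − E))/ℏ.
κ = √(2 × 1 × 1.41) = 1.679.

κ = 1.68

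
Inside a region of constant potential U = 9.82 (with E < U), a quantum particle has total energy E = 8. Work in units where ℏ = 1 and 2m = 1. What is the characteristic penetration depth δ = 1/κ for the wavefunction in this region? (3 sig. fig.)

Since E < U the TISE in this region is ψ'' = κ²ψ with κ = √(2m(U − E))/ℏ.
κ = √(2 × 0.5 × 1.82) = 1.349. The penetration depth is δ = 1/κ = 0.741.

δ = 0.741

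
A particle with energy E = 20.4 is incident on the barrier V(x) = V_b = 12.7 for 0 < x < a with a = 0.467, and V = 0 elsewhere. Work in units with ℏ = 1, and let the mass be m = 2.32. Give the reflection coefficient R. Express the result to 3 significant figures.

Above the barrier the interior wavenumber is k₂ = √(2m(E − V_b))/ℏ = 5.977, giving phase k₂a = 2.791.
T = [1 + V_b² sin²(k₂a) / (4E(E − V_b))]⁻¹ = 1/1.030 = 0.971.
R = 1 − T = 0.0293.

R = 0.0293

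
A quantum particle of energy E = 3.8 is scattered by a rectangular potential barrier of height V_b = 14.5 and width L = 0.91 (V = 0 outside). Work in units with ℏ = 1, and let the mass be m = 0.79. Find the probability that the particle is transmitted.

Since E < V_b the interior solution is evanescent with decay constant κ = √(2m(V_b − E))/ℏ = 4.112.
κL = 3.742, sinh(κL) = 21.07.
The exact tunnelling result is T⁻¹ = 1 + V_b² sinh²(κL) / [4E(V_b − E)] = 575.0, so T = 0.00174.

T = 0.00174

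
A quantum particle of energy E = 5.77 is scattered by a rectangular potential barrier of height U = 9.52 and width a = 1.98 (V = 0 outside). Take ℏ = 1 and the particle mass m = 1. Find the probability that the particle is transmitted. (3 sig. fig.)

T = 0.0000745

Since E < U the interior solution is evanescent with decay constant κ = √(2m(U − E))/ℏ = 2.739.
κa = 5.422, sinh(κa) = 113.2.
Matching ψ, ψ′ at both faces gives T = [1 + U² sinh²(κa) / (4E(U − E))]⁻¹ = 1/13420 = 0.0000745.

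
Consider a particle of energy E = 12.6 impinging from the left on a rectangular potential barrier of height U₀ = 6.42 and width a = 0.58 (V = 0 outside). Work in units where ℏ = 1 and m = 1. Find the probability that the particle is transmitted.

T = 0.905

Above the barrier the interior wavenumber is k₂ = √(2m(E − U₀))/ℏ = 3.516, giving phase k₂a = 2.039.
Matching at both interfaces gives T⁻¹ = 1 + U₀² sin²(k₂a) / [4E(E − U₀)] = 1.105, hence T = 0.905.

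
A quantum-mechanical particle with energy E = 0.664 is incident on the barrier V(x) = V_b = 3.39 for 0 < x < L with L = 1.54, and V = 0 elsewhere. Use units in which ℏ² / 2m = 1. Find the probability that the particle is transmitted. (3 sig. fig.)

T = 0.0155

Since E < V_b the interior solution is evanescent with decay constant κ = √(2m(V_b − E))/ℏ = 1.651.
κL = 2.543, sinh(κL) = 6.317.
The exact tunnelling result is T⁻¹ = 1 + V_b² sinh²(κL) / [4E(V_b − E)] = 64.34, so T = 0.0155.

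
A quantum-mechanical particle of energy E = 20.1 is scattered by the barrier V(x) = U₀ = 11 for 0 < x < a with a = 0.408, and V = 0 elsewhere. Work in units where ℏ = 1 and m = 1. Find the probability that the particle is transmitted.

E > U₀: inside the barrier k₂ = √(2m(E − U₀))/ℏ = 4.266, k₂a = 1.741.
Matching at both interfaces gives T⁻¹ = 1 + U₀² sin²(k₂a) / [4E(E − U₀)] = 1.161, hence T = 0.862.

T = 0.862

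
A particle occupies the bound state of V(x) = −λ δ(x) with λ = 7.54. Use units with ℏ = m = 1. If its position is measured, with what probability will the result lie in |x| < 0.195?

The normalised bound state is ψ = √κ e^{−κ|x|} with κ = mλ/ℏ² = 7.540.
P(|x| < d) = ∫_{−d}^{d} κ e^{−2κ|x|} dx = 1 − e^{−2κd} = 1 − e^{−2.941} = 0.9472.

P = 0.947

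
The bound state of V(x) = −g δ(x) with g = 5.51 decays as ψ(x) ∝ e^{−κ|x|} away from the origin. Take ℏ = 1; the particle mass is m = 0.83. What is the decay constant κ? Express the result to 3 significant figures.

κ = 4.57

Integrate −(ℏ²/2m)ψ'' − gδ(x)ψ = Eψ from −ε to +ε: the ψ'' term gives ψ'(0⁺) − ψ'(0⁻) and the δ term gives −(2mg/ℏ²)ψ(0).
With ψ ∝ e^{−κ|x|} this yields −2κ = −2mg/ℏ², so κ = mg/ℏ² = 4.573.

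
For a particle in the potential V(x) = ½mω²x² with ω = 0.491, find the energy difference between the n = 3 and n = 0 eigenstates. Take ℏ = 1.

ΔE = 1.47

E_n = ℏω(n + ½), so ΔE = (3 − 0) ℏω = 3 × 0.491 = 1.473.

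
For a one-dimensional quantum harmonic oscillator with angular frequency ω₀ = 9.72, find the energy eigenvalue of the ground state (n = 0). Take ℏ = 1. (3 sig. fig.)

Using E_n = (n + ½)ℏω₀: E_0 = 0.5 × 9.72 = 4.860.

E = 4.86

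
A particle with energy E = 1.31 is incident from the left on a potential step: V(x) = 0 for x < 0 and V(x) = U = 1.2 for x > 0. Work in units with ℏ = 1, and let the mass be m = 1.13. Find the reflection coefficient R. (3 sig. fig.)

On each side the TISE gives plane waves with k = √(2m(E − V))/ℏ: k₁ = √(2·1.13·1.31) = 1.721, k₂ = √(2·1.13·0.11) = 0.4986.
Continuity of ψ and ψ′ at the step yields the reflection amplitude r = (k₁ − k₂)/(k₁ + k₂) = 0.5507; thus R = |r|² = 0.3032, T = 0.6968.

R = 0.303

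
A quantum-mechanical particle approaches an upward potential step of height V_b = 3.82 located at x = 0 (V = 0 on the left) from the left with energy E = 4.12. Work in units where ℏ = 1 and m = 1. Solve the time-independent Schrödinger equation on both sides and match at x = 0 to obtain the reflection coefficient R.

R = 0.331

On each side the TISE gives plane waves with k = √(2m(E − V))/ℏ: k₁ = √(2·1·4.12) = 2.871, k₂ = √(2·1·0.3) = 0.7746.
Continuity of ψ and ψ′ at the step yields the reflection amplitude r = (k₁ − k₂)/(k₁ + k₂) = 0.5750; thus R = |r|² = 0.3306, T = 0.6694.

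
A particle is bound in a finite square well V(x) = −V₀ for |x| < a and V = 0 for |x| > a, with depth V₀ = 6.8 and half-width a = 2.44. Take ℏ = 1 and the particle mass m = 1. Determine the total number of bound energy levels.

N = 6

Define the well-strength parameter z₀ = (a/ℏ)√(2mV₀) = 2.44 × √(2·1·6.8) = 8.998.
A new bound state (alternating even/odd) appears each time z₀ passes a multiple of π/2, so N = ⌊2z₀/π⌋ + 1 = ⌊5.728⌋ + 1 = 6.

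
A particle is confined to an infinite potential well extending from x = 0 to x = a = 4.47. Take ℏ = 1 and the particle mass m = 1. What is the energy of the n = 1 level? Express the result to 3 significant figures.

E = 0.247

Requiring ψ(0) = ψ(a) = 0 quantises k = nπ/a, hence E_n = ℏ²k²/2m = n²π²ℏ²/(2ma²).
E_1 = 1² × π² / (2 × 1 × 4.47²) = 0.2470.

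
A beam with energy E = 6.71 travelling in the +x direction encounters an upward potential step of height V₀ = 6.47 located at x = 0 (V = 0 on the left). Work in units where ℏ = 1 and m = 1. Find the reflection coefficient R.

On each side the TISE gives plane waves with k = √(2m(E − V))/ℏ: k₁ = √(2·1·6.71) = 3.663, k₂ = √(2·1·0.24) = 0.6928.
Continuity of ψ and ψ′ at the step yields the reflection amplitude r = (k₁ − k₂)/(k₁ + k₂) = 0.6819; thus R = |r|² = 0.4650, T = 0.5350.

R = 0.465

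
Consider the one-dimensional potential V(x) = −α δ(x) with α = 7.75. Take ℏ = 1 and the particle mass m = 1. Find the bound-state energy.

The bound state is ψ(x) = √κ e^{−κ|x|}. The derivative jump ψ'(0⁺) − ψ'(0⁻) = −(2mα/ℏ²)ψ(0) fixes κ = mα/ℏ² = 7.750.
Then E = −ℏ²κ²/(2m) = −mα²/(2ℏ²) = -30.03.

E = -30.0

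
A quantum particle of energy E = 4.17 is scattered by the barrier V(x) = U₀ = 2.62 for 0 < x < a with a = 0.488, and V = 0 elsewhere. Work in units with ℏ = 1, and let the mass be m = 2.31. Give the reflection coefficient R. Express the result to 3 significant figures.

R = 0.198

Above the barrier the interior wavenumber is k₂ = √(2m(E − U₀))/ℏ = 2.676, giving phase k₂a = 1.306.
T = [1 + U₀² sin²(k₂a) / (4E(E − U₀))]⁻¹ = 1/1.247 = 0.802.
R = 1 − T = 0.198.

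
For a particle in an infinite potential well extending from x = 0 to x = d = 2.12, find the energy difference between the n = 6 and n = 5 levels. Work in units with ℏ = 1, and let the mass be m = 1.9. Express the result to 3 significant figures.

ΔE = 6.36

E_n = n²π²ℏ²/(2md²), so ΔE = (6² − 5²) π²ℏ²/(2md²).
ΔE = 11 × π² / (2 × 1.9 × 2.12²) = 6.357.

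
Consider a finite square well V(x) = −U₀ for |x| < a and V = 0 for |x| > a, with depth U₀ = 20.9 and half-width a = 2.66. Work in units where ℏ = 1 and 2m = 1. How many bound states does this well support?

The dimensionless depth is z₀ = a√(2mU₀)/ℏ = 2.66 × √(20.90) = 12.16.
A new bound state (alternating even/odd) appears each time z₀ passes a multiple of π/2, so N = ⌊2z₀/π⌋ + 1 = ⌊7.742⌋ + 1 = 8.

N = 8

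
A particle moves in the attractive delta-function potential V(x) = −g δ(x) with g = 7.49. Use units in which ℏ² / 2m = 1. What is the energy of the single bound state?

E = -14.0

The bound state is ψ(x) = √κ e^{−κ|x|}. The derivative jump ψ'(0⁺) − ψ'(0⁻) = −(2mg/ℏ²)ψ(0) fixes κ = mg/ℏ² = 3.745.
Then E = −ℏ²κ²/(2m) = −mg²/(2ℏ²) = -14.03.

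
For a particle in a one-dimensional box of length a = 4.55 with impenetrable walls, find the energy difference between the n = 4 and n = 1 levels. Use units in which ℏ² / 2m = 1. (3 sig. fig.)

ΔE = 7.15

E_n = n²π²ℏ²/(2ma²), so ΔE = (4² − 1²) π²ℏ²/(2ma²).
ΔE = 15 × π² / (2 × 0.5 × 4.55²) = 7.151.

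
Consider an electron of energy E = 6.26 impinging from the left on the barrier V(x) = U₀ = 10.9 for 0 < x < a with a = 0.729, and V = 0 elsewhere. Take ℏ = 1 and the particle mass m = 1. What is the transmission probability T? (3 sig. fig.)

T = 0.0451

E < U₀: inside the barrier ψ ∝ e^{±κx} with κ = √(2m(U₀ − E))/ℏ = 3.046.
κa = 2.221, sinh(κa) = 4.553.
Matching ψ, ψ′ at both faces gives T = [1 + U₀² sinh²(κa) / (4E(U₀ − E))]⁻¹ = 1/22.20 = 0.0451.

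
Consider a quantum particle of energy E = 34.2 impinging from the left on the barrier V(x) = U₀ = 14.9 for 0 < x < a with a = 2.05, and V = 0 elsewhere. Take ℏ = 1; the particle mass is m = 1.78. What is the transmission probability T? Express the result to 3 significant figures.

E > U₀: inside the barrier k₂ = √(2m(E − U₀))/ℏ = 8.289, k₂a = 16.99.
T = [1 + U₀² sin²(k₂a) / (4E(E − U₀))]⁻¹ = 1/1.077 = 0.928.

T = 0.928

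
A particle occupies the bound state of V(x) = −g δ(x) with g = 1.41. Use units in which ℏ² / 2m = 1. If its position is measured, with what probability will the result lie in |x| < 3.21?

The normalised bound state is ψ = √κ e^{−κ|x|} with κ = mg/ℏ² = 0.7050.
P(|x| < d) = ∫_{−d}^{d} κ e^{−2κ|x|} dx = 1 − e^{−2κd} = 1 − e^{−4.526} = 0.9892.

P = 0.989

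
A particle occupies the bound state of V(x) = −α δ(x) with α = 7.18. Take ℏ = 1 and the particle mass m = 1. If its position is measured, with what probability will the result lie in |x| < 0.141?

P = 0.868

The normalised bound state is ψ = √κ e^{−κ|x|} with κ = mα/ℏ² = 7.180.
P(|x| < d) = ∫_{−d}^{d} κ e^{−2κ|x|} dx = 1 − e^{−2κd} = 1 − e^{−2.025} = 0.8680.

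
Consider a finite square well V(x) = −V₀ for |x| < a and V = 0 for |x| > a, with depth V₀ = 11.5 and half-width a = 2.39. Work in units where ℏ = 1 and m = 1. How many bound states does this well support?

N = 8

The dimensionless depth is z₀ = a√(2mV₀)/ℏ = 2.39 × √(23.00) = 11.46.
A new bound state (alternating even/odd) appears each time z₀ passes a multiple of π/2, so N = ⌊2z₀/π⌋ + 1 = ⌊7.297⌋ + 1 = 8.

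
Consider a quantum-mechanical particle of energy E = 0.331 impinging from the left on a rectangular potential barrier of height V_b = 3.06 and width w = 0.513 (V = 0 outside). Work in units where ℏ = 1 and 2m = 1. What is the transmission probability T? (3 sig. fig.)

E < V_b: inside the barrier ψ ∝ e^{±κx} with κ = √(2m(V_b − E))/ℏ = 1.652.
κw = 0.8475, sinh(κw) = 0.9526.
The exact tunnelling result is T⁻¹ = 1 + V_b² sinh²(κw) / [4E(V_b − E)] = 3.352, so T = 0.298.

T = 0.298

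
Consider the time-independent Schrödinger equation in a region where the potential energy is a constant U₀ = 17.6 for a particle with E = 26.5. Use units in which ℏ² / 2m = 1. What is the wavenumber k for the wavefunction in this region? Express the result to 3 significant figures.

With E > U₀ the solution is oscillatory, ψ ∝ e^{±ikx} with k = √(2m(E − U₀))/ℏ.
k = √(2 × 0.5 × 8.9) = 2.983.

k = 2.98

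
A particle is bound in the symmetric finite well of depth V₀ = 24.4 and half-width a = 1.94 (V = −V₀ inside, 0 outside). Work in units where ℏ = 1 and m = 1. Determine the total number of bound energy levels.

The dimensionless depth is z₀ = a√(2mV₀)/ℏ = 1.94 × √(48.80) = 13.55.
The even/odd transcendental equations gain one root per π/2 in z₀, giving N = 1 + ⌊2z₀/π⌋ = 1 + ⌊8.628⌋ = 9.

N = 9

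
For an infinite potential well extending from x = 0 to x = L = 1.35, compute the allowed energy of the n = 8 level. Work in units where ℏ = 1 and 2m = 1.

E = 347

Requiring ψ(0) = ψ(L) = 0 quantises k = nπ/L, hence E_n = ℏ²k²/2m = n²π²ℏ²/(2mL²).
E_8 = 8² × π² / (2 × 0.5 × 1.35²) = 346.6.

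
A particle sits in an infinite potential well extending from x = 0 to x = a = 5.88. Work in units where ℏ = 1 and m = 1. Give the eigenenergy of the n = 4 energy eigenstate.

The infinite-well eigenfunctions ψ_n = √(2/a) sin(nπx/a) vanish at both walls, giving E_n = n²π²ℏ²/(2ma²).
E_4 = 4² × π² / (2 × 1 × 5.88²) = 2.284.

E = 2.28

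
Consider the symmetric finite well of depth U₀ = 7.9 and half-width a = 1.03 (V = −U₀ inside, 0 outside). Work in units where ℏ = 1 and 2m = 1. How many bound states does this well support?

Define the well-strength parameter z₀ = (a/ℏ)√(2mU₀) = 1.03 × √(2·0.5·7.9) = 2.895.
A new bound state (alternating even/odd) appears each time z₀ passes a multiple of π/2, so N = ⌊2z₀/π⌋ + 1 = ⌊1.843⌋ + 1 = 2.

N = 2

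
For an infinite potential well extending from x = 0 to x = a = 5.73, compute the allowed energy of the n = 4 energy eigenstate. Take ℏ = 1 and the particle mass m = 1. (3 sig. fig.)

E = 2.40

The infinite-well eigenfunctions ψ_n = √(2/a) sin(nπx/a) vanish at both walls, giving E_n = n²π²ℏ²/(2ma²).
E_4 = 4² × π² / (2 × 1 × 5.73²) = 2.405.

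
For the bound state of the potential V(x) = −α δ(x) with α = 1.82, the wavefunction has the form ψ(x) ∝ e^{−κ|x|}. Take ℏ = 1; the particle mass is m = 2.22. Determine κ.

Integrating the TISE across x = 0 gives the cusp condition ψ'(0⁺) − ψ'(0⁻) = −(2mα/ℏ²)ψ(0).
With ψ ∝ e^{−κ|x|} this yields −2κ = −2mα/ℏ², so κ = mα/ℏ² = 4.040.

κ = 4.04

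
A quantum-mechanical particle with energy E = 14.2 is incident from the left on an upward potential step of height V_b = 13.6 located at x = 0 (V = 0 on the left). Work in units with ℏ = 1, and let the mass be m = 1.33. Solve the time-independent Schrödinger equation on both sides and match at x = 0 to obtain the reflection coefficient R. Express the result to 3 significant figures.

On each side the TISE gives plane waves with k = √(2m(E − V))/ℏ: k₁ = √(2·1.33·14.2) = 6.146, k₂ = √(2·1.33·0.6) = 1.263.
Matching ψ and ψ′ at x = 0 gives r = (k₁ − k₂)/(k₁ + k₂), so R = r² = 0.4343 and T = 1 − R = 0.5657.

R = 0.434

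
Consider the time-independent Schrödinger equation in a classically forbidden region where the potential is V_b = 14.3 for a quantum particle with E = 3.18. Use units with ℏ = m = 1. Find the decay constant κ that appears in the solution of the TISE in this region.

κ = 4.72

Since E < V_b the TISE in this region is ψ'' = κ²ψ with κ = √(2m(V_b − E))/ℏ.
κ = √(2 × 1 × 11.12) = 4.716.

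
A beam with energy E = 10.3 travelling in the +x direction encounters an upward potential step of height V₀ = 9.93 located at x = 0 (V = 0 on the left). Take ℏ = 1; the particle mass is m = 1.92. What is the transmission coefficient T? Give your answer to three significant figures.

T = 0.536

On each side the TISE gives plane waves with k = √(2m(E − V))/ℏ: k₁ = √(2·1.92·10.3) = 6.289, k₂ = √(2·1.92·0.37) = 1.192.
Matching ψ and ψ′ at x = 0 gives r = (k₁ − k₂)/(k₁ + k₂), so R = r² = 0.4642 and T = 1 − R = 0.5358.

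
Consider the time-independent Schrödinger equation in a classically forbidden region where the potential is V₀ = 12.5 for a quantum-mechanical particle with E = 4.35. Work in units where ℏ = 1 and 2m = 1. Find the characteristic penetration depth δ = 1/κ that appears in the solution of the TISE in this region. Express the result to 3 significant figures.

δ = 0.350

Since E < V₀ the TISE in this region is ψ'' = κ²ψ with κ = √(2m(V₀ − E))/ℏ.
κ = √(2 × 0.5 × 8.15) = 2.855. The penetration depth is δ = 1/κ = 0.350.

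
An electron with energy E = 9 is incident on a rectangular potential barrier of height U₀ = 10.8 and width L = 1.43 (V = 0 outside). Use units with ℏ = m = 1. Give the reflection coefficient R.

R = 0.990

E < U₀: inside the barrier ψ ∝ e^{±κx} with κ = √(2m(U₀ − E))/ℏ = 1.897.
κL = 2.713, sinh(κL) = 7.506.
The exact tunnelling result is T⁻¹ = 1 + U₀² sinh²(κL) / [4E(U₀ − E)] = 102.4, so T = 0.00976.
R = 1 − T = 0.990.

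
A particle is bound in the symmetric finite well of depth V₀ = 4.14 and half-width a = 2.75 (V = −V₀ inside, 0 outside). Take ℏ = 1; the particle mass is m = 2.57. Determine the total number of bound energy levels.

N = 9

The dimensionless depth is z₀ = a√(2mV₀)/ℏ = 2.75 × √(21.28) = 12.69.
The even/odd transcendental equations gain one root per π/2 in z₀, giving N = 1 + ⌊2z₀/π⌋ = 1 + ⌊8.076⌋ = 9.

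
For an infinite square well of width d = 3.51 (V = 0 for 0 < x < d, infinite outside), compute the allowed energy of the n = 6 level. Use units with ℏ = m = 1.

Requiring ψ(0) = ψ(d) = 0 quantises k = nπ/d, hence E_n = ℏ²k²/2m = n²π²ℏ²/(2md²).
E_6 = 6² × π² / (2 × 1 × 3.51²) = 14.42.

E = 14.4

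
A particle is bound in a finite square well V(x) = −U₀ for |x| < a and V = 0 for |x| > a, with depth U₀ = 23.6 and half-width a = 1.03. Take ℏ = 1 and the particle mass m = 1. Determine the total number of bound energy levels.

N = 5

The dimensionless depth is z₀ = a√(2mU₀)/ℏ = 1.03 × √(47.20) = 7.076.
A new bound state (alternating even/odd) appears each time z₀ passes a multiple of π/2, so N = ⌊2z₀/π⌋ + 1 = ⌊4.505⌋ + 1 = 5.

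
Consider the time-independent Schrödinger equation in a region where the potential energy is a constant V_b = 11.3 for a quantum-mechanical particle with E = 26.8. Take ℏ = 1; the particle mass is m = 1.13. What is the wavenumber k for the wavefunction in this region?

With E > V_b the solution is oscillatory, ψ ∝ e^{±ikx} with k = √(2m(E − V_b))/ℏ.
k = √(2 × 1.13 × 15.5) = 5.919.

k = 5.92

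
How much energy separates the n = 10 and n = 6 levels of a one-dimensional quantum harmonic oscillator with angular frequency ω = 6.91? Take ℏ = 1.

ΔE = 27.6

E_n = ℏω(n + ½), so ΔE = (10 − 6) ℏω = 4 × 6.91 = 27.64.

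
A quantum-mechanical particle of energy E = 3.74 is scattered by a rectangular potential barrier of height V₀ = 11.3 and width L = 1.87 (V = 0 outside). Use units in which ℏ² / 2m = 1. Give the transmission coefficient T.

T = 0.000121

Since E < V₀ the interior solution is evanescent with decay constant κ = √(2m(V₀ − E))/ℏ = 2.750.
κL = 5.142, sinh(κL) = 85.50.
Matching ψ, ψ′ at both faces gives T = [1 + V₀² sinh²(κL) / (4E(V₀ − E))]⁻¹ = 1/8254 = 0.000121.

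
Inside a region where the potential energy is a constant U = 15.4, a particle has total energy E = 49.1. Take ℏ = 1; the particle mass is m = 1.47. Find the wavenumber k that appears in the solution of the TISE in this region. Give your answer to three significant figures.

With E > U the solution is oscillatory, ψ ∝ e^{±ikx} with k = √(2m(E − U))/ℏ.
k = √(2 × 1.47 × 33.7) = 9.954.

k = 9.95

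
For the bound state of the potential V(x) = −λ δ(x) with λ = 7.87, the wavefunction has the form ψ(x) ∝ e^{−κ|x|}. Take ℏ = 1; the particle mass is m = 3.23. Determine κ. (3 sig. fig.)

κ = 25.4

Integrating the TISE across x = 0 gives the cusp condition ψ'(0⁺) − ψ'(0⁻) = −(2mλ/ℏ²)ψ(0).
With ψ ∝ e^{−κ|x|} this yields −2κ = −2mλ/ℏ², so κ = mλ/ℏ² = 25.42.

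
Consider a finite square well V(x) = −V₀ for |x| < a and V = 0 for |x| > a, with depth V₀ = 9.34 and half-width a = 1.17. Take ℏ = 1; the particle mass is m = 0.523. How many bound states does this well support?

N = 3

The dimensionless depth is z₀ = a√(2mV₀)/ℏ = 1.17 × √(9.770) = 3.657.
The even/odd transcendental equations gain one root per π/2 in z₀, giving N = 1 + ⌊2z₀/π⌋ = 1 + ⌊2.328⌋ = 3.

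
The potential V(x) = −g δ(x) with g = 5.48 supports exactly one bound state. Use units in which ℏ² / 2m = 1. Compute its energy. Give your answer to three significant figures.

E = -7.51

For x ≠ 0 the bound state is ψ ∝ e^{−κ|x|}; integrating the TISE across the delta gives the cusp condition 2κ = 2mg/ℏ², so κ = 2.740.
Then E = −ℏ²κ²/(2m) = −mg²/(2ℏ²) = -7.508.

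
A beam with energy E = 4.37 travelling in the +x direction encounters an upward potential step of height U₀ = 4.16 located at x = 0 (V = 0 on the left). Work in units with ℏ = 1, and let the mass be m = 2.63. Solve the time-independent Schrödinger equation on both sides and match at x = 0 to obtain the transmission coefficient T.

The wavenumbers are k₁ = √(2mE)/ℏ = 4.794 on the left and k₂ = √(2m(E − U₀))/ℏ = 1.051 on the right.
Matching ψ and ψ′ at x = 0 gives r = (k₁ − k₂)/(k₁ + k₂), so R = r² = 0.4101 and T = 1 − R = 0.5899.

T = 0.590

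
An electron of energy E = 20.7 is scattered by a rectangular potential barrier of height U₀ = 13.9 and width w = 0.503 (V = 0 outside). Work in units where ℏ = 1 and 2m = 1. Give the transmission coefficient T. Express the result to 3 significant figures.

Above the barrier the interior wavenumber is k₂ = √(2m(E − U₀))/ℏ = 2.608, giving phase k₂w = 1.312.
Matching at both interfaces gives T⁻¹ = 1 + U₀² sin²(k₂w) / [4E(E − U₀)] = 1.321, hence T = 0.757.

T = 0.757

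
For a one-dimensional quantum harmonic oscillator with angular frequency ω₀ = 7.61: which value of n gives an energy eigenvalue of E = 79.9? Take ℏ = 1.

n = 10

Invert E_n = (n + ½)ℏω₀: n = E/ℏω₀ − ½ = 9.999, so n = 10.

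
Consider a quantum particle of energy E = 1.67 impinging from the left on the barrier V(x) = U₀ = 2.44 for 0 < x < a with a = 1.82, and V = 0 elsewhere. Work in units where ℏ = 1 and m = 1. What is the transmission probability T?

T = 0.0371

Since E < U₀ the interior solution is evanescent with decay constant κ = √(2m(U₀ − E))/ℏ = 1.241.
κa = 2.259, sinh(κa) = 4.732.
The exact tunnelling result is T⁻¹ = 1 + U₀² sinh²(κa) / [4E(U₀ − E)] = 26.92, so T = 0.0371.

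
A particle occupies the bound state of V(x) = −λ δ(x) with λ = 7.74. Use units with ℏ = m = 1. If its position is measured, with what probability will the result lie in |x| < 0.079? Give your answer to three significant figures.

P = 0.706

The normalised bound state is ψ = √κ e^{−κ|x|} with κ = mλ/ℏ² = 7.740.
P(|x| < d) = ∫_{−d}^{d} κ e^{−2κ|x|} dx = 1 − e^{−2κd} = 1 − e^{−1.223} = 0.7056.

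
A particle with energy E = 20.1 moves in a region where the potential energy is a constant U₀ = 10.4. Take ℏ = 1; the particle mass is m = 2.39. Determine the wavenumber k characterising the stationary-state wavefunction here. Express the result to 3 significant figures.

With E > U₀ the solution is oscillatory, ψ ∝ e^{±ikx} with k = √(2m(E − U₀))/ℏ.
k = √(2 × 2.39 × 9.7) = 6.809.

k = 6.81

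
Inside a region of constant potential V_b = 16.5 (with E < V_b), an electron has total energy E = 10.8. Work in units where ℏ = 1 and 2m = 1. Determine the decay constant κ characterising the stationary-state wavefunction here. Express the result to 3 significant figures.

Since E < V_b the TISE in this region is ψ'' = κ²ψ with κ = √(2m(V_b − E))/ℏ.
κ = √(2 × 0.5 × 5.7) = 2.387.

κ = 2.39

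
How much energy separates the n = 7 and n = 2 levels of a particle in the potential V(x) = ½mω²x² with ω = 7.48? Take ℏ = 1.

ΔE = 37.4

E_n = ℏω(n + ½), so ΔE = (7 − 2) ℏω = 5 × 7.48 = 37.40.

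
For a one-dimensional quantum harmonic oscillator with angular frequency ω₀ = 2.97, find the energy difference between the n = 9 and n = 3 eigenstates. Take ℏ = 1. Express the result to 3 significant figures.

ΔE = 17.8

E_n = ℏω₀(n + ½), so ΔE = (9 − 3) ℏω₀ = 6 × 2.97 = 17.82.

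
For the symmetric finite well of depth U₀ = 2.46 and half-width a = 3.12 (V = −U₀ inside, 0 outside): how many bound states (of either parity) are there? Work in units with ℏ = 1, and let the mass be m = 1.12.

N = 5

The dimensionless depth is z₀ = a√(2mU₀)/ℏ = 3.12 × √(5.510) = 7.324.
The even/odd transcendental equations gain one root per π/2 in z₀, giving N = 1 + ⌊2z₀/π⌋ = 1 + ⌊4.663⌋ = 5.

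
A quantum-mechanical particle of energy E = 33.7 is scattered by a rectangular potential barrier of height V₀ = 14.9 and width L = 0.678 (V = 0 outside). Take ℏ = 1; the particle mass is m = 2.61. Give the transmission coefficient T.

Above the barrier the interior wavenumber is k₂ = √(2m(E − V₀))/ℏ = 9.906, giving phase k₂L = 6.717.
T = [1 + V₀² sin²(k₂L) / (4E(E − V₀))]⁻¹ = 1/1.015 = 0.985.

T = 0.985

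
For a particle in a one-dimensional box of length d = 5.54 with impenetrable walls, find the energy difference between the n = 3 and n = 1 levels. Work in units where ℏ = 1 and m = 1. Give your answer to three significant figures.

E_n = n²π²ℏ²/(2md²), so ΔE = (3² − 1²) π²ℏ²/(2md²).
ΔE = 8 × π² / (2 × 1 × 5.54²) = 1.286.

ΔE = 1.29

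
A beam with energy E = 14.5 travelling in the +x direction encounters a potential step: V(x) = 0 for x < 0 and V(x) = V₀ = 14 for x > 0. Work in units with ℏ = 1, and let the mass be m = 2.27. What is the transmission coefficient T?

On each side the TISE gives plane waves with k = √(2m(E − V))/ℏ: k₁ = √(2·2.27·14.5) = 8.114, k₂ = √(2·2.27·0.5) = 1.507.
Continuity of ψ and ψ′ at the step yields the reflection amplitude r = (k₁ − k₂)/(k₁ + k₂) = 0.6868; thus R = |r|² = 0.4717, T = 0.5283.

T = 0.528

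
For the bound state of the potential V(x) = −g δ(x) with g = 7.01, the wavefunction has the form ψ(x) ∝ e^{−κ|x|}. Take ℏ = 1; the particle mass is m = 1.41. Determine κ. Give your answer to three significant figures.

κ = 9.88

Integrate −(ℏ²/2m)ψ'' − gδ(x)ψ = Eψ from −ε to +ε: the ψ'' term gives ψ'(0⁺) − ψ'(0⁻) and the δ term gives −(2mg/ℏ²)ψ(0).
With ψ ∝ e^{−κ|x|} this yields −2κ = −2mg/ℏ², so κ = mg/ℏ² = 9.884.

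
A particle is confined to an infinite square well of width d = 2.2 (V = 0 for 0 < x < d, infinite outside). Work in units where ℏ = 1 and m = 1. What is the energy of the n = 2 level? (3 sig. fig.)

The infinite-well eigenfunctions ψ_n = √(2/d) sin(nπx/d) vanish at both walls, giving E_n = n²π²ℏ²/(2md²).
E_2 = 2² × π² / (2 × 1 × 2.2²) = 4.078.

E = 4.08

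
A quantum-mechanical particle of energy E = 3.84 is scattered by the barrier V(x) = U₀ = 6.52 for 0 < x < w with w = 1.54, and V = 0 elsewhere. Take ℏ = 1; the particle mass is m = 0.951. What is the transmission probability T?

T = 0.00369

E < U₀: inside the barrier ψ ∝ e^{±κx} with κ = √(2m(U₀ − E))/ℏ = 2.258.
κw = 3.477, sinh(κw) = 16.16.
Matching ψ, ψ′ at both faces gives T = [1 + U₀² sinh²(κw) / (4E(U₀ − E))]⁻¹ = 1/270.8 = 0.00369.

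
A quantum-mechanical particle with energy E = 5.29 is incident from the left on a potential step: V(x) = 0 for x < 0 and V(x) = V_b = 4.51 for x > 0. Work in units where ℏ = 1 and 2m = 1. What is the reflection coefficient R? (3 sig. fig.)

R = 0.198

The wavenumbers are k₁ = √(2mE)/ℏ = 2.300 on the left and k₂ = √(2m(E − V_b))/ℏ = 0.8832 on the right.
Matching ψ and ψ′ at x = 0 gives r = (k₁ − k₂)/(k₁ + k₂), so R = r² = 0.1981 and T = 1 − R = 0.8019.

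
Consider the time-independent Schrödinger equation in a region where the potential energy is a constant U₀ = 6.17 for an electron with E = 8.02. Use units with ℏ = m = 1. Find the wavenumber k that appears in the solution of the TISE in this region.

With E > U₀ the solution is oscillatory, ψ ∝ e^{±ikx} with k = √(2m(E − U₀))/ℏ.
k = √(2 × 1 × 1.85) = 1.924.

k = 1.92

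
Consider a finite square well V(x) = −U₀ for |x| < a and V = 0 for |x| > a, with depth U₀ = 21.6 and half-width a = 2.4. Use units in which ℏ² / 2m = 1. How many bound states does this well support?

Define the well-strength parameter z₀ = (a/ℏ)√(2mU₀) = 2.4 × √(2·0.5·21.6) = 11.15.
A new bound state (alternating even/odd) appears each time z₀ passes a multiple of π/2, so N = ⌊2z₀/π⌋ + 1 = ⌊7.101⌋ + 1 = 8.

N = 8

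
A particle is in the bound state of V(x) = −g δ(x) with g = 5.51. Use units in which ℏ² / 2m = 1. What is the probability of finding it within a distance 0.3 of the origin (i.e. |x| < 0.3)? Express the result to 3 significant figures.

The normalised bound state is ψ = √κ e^{−κ|x|} with κ = mg/ℏ² = 2.755.
P(|x| < d) = ∫_{−d}^{d} κ e^{−2κ|x|} dx = 1 − e^{−2κd} = 1 − e^{−1.653} = 0.8085.

P = 0.809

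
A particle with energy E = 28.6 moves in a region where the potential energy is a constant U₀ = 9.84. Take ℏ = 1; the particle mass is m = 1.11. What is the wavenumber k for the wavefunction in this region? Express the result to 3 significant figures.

k = 6.45

With E > U₀ the solution is oscillatory, ψ ∝ e^{±ikx} with k = √(2m(E − U₀))/ℏ.
k = √(2 × 1.11 × 18.76) = 6.453.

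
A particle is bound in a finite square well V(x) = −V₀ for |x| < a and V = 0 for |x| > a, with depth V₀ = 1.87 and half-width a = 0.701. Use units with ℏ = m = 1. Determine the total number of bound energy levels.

N = 1

The dimensionless depth is z₀ = a√(2mV₀)/ℏ = 0.701 × √(3.740) = 1.356.
A new bound state (alternating even/odd) appears each time z₀ passes a multiple of π/2, so N = ⌊2z₀/π⌋ + 1 = ⌊0.8630⌋ + 1 = 1.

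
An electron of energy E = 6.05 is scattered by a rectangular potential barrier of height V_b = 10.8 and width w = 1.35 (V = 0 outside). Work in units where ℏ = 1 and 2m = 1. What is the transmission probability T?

T = 0.0109

Since E < V_b the interior solution is evanescent with decay constant κ = √(2m(V_b − E))/ℏ = 2.179.
κw = 2.942, sinh(κw) = 9.453.
The exact tunnelling result is T⁻¹ = 1 + V_b² sinh²(κw) / [4E(V_b − E)] = 91.67, so T = 0.0109.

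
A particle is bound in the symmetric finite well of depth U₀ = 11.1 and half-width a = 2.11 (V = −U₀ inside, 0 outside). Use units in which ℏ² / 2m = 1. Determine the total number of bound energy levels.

N = 5

Define the well-strength parameter z₀ = (a/ℏ)√(2mU₀) = 2.11 × √(2·0.5·11.1) = 7.030.
The even/odd transcendental equations gain one root per π/2 in z₀, giving N = 1 + ⌊2z₀/π⌋ = 1 + ⌊4.475⌋ = 5.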